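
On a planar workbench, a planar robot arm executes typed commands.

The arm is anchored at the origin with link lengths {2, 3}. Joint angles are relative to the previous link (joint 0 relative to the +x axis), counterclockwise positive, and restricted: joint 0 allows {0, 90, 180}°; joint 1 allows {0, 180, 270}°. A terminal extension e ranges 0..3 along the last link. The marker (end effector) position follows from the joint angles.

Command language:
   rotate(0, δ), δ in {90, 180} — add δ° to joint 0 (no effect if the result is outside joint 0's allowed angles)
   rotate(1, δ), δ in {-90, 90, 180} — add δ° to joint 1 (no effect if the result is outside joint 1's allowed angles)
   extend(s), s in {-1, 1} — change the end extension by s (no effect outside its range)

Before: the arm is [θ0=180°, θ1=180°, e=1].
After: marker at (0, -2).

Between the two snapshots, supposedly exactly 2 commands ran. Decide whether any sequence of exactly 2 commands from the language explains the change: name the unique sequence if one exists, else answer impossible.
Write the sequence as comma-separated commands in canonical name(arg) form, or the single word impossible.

key: order matters: swapping rotate(0, 180) and rotate(0, 90) lands elsewhere
t0: [θ0=180°, θ1=180°, e=1]
1. rotate(0, 180) → [θ0=0°, θ1=180°, e=1]
2. rotate(0, 90) → [θ0=90°, θ1=180°, e=1]
no rival 2-sequence matches.

rotate(0, 180), rotate(0, 90)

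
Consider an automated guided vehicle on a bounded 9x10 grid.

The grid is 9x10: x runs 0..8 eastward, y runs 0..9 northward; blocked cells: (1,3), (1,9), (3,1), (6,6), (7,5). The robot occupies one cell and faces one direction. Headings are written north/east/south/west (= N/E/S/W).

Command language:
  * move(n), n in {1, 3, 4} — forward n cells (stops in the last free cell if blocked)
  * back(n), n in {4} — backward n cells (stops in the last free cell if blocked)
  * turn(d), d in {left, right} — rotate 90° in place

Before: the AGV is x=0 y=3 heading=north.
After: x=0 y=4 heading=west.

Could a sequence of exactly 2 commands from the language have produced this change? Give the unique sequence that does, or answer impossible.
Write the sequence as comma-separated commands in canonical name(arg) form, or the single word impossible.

key: position moved to (0,4) AND the heading swung to W — translation plus rotation needed
t0: x=0 y=3 heading=north
t=1 move(1) ⇒ x=0 y=4 heading=north
t=2 turn(left) ⇒ x=0 y=4 heading=west
no rival 2-sequence matches.

move(1), turn(left)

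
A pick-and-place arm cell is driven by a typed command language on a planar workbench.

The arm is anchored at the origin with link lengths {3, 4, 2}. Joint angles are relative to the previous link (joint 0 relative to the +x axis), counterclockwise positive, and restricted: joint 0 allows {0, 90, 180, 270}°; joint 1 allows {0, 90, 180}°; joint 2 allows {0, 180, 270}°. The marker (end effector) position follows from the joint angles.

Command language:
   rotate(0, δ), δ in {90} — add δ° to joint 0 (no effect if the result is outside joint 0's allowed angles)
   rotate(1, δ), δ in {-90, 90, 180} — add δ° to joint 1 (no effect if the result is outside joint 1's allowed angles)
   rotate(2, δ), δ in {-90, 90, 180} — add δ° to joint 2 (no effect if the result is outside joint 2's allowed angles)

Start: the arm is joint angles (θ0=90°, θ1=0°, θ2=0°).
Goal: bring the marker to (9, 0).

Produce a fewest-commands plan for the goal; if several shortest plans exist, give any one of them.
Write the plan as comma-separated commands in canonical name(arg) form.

rotate(0, 90), rotate(0, 90), rotate(0, 90)

begin: joint angles (θ0=90°, θ1=0°, θ2=0°)
1. rotate(0, 90) → joint angles (θ0=180°, θ1=0°, θ2=0°)
2. rotate(0, 90) → joint angles (θ0=270°, θ1=0°, θ2=0°)
3. rotate(0, 90) → joint angles (θ0=0°, θ1=0°, θ2=0°)
nothing shorter than 3 reaches the goal.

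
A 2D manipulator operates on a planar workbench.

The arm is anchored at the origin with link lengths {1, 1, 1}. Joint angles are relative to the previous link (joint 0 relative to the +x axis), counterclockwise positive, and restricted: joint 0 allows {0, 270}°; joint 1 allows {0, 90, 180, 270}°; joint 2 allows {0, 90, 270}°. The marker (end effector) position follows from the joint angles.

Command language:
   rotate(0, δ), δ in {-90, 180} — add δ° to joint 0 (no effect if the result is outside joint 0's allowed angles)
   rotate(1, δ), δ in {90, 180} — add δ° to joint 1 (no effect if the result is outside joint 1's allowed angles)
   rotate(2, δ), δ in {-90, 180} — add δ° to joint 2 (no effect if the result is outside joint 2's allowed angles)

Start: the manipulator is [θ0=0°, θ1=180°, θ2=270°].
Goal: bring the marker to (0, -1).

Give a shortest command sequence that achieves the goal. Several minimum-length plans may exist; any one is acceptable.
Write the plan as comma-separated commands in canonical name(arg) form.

rotate(2, 180)

begin: [θ0=0°, θ1=180°, θ2=270°]
t=1 rotate(2, 180) ⇒ [θ0=0°, θ1=180°, θ2=90°]
nothing shorter than 1 reaches the goal.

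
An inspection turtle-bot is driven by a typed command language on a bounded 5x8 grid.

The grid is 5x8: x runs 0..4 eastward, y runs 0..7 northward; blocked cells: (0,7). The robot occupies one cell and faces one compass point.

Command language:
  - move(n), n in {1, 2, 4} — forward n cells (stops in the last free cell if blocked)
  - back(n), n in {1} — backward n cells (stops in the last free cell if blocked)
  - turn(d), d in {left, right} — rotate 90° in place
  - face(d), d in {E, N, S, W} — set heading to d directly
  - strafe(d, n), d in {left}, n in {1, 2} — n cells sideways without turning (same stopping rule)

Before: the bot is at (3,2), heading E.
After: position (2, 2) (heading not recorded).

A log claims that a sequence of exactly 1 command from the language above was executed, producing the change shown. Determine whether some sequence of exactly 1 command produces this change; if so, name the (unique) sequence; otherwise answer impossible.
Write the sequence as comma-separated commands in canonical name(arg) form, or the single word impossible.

start: at (3,2), heading E
step 1 (back(1)): at (2,2), heading E
all 12 alternatives checked — unique.

back(1)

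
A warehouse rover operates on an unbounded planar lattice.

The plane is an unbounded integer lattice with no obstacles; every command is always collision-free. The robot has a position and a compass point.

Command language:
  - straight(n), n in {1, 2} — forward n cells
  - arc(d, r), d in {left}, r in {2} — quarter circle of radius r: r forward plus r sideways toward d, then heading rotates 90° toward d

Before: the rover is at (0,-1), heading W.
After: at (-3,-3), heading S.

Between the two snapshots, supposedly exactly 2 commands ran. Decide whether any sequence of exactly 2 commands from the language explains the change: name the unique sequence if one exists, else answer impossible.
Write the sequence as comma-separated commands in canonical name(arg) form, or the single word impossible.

key: position moved to (-3,-3) AND the heading swung to S — translation plus rotation needed
start: at (0,-1), heading W
1. straight(1) → at (-1,-1), heading W
2. arc(left, 2) → at (-3,-3), heading S
no rival 2-sequence matches.

straight(1), arc(left, 2)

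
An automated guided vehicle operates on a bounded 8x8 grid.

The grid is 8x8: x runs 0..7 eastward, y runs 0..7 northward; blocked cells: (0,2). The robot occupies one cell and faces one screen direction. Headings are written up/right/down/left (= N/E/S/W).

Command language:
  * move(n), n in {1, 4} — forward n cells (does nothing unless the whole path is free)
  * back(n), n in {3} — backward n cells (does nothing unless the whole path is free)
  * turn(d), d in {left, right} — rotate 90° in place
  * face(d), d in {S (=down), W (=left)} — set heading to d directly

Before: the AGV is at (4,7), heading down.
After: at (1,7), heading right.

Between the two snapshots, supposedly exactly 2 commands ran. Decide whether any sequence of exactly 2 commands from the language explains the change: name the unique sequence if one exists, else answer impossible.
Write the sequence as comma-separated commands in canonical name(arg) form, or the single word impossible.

key: position moved to (1,7) AND the heading swung to E — translation plus rotation needed
begin: at (4,7), heading down
[1] after turn(left): at (4,7), heading right
[2] after back(3): at (1,7), heading right
no other 2-command option fits: unique.

turn(left), back(3)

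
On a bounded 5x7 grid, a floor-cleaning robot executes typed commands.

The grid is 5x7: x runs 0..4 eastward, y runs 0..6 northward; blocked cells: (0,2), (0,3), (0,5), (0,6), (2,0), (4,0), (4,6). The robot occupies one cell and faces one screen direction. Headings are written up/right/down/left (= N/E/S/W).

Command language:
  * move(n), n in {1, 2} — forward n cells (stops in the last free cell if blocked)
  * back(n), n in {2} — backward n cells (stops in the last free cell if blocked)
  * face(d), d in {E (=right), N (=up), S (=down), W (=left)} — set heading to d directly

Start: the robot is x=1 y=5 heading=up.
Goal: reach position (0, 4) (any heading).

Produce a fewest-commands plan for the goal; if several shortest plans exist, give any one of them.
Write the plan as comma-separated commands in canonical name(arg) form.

initial: x=1 y=5 heading=up
1. move(2) → x=1 y=6 heading=up
2. back(2) → x=1 y=4 heading=up
3. face(W) → x=1 y=4 heading=left
4. move(2) → x=0 y=4 heading=left
no 3-step plan works, so 4 is optimal.

move(2), back(2), face(W), move(2)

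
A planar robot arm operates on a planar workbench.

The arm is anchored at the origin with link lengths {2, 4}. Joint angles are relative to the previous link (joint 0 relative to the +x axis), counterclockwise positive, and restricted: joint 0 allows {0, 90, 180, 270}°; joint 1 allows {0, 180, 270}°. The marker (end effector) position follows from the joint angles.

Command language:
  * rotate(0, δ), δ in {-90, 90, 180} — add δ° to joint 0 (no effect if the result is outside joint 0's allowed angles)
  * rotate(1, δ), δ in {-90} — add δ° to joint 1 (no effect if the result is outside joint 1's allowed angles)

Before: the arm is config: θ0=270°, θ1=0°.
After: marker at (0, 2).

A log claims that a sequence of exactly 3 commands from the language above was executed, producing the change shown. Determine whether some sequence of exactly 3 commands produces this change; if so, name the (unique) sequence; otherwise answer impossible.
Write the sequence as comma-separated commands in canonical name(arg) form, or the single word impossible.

rotate(1, -90), rotate(1, -90), rotate(1, -90)

initial: config: θ0=270°, θ1=0°
[1] after rotate(1, -90): config: θ0=270°, θ1=270°
[2] after rotate(1, -90): config: θ0=270°, θ1=180°
[3] after rotate(1, -90): config: θ0=270°, θ1=180°
no rival 3-sequence matches.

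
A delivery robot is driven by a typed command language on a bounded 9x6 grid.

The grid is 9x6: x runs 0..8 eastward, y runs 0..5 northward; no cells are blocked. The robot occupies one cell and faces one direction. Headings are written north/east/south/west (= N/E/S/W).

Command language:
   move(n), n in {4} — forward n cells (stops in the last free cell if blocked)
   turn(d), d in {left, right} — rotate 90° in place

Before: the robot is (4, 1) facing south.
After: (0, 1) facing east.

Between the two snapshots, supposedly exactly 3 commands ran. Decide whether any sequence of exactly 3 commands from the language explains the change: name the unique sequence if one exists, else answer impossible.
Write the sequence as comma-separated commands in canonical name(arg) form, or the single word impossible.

impossible

every 3-command combo misses the target.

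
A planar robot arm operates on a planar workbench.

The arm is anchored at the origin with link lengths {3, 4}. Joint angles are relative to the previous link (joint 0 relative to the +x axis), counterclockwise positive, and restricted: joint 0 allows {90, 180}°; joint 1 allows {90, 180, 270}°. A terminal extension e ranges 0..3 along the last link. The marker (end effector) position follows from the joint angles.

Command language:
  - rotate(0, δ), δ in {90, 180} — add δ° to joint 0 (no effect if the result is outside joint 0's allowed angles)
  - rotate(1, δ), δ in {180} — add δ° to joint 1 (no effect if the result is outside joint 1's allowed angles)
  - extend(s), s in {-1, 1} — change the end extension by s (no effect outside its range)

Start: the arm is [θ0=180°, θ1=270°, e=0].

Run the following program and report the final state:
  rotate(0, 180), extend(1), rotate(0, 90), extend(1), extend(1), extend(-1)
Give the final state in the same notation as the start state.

[θ0=180°, θ1=270°, e=2]

from: [θ0=180°, θ1=270°, e=0]
t=1 rotate(0, 180) ⇒ [θ0=180°, θ1=270°, e=0]
t=2 extend(1) ⇒ [θ0=180°, θ1=270°, e=1]
t=3 rotate(0, 90) ⇒ [θ0=180°, θ1=270°, e=1]
t=4 extend(1) ⇒ [θ0=180°, θ1=270°, e=2]
t=5 extend(1) ⇒ [θ0=180°, θ1=270°, e=3]
t=6 extend(-1) ⇒ [θ0=180°, θ1=270°, e=2]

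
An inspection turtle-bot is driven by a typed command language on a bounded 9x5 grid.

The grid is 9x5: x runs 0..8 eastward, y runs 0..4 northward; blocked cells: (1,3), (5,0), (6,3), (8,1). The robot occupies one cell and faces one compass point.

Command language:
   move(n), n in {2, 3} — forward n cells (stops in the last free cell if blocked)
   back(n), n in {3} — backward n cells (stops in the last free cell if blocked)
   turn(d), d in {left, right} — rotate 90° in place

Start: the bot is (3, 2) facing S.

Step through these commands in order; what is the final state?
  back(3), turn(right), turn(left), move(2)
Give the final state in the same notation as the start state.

(3, 2) facing S

begin: (3, 2) facing S
[1] after back(3): (3, 4) facing S
[2] after turn(right): (3, 4) facing W
[3] after turn(left): (3, 4) facing S
[4] after move(2): (3, 2) facing S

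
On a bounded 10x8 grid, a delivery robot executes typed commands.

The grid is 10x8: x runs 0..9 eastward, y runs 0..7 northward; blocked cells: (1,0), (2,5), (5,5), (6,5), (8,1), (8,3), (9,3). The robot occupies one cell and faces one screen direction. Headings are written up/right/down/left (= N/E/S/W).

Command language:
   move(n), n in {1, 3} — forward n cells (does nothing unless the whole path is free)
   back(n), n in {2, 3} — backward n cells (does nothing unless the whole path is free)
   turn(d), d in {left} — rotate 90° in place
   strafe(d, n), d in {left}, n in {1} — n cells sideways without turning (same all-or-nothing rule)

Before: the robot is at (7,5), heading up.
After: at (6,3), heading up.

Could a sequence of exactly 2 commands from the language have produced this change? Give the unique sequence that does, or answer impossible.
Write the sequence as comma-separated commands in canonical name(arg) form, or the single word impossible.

back(2), strafe(left, 1)

key: running strafe(left, 1) before back(2) would end elsewhere — order is forced
initial: at (7,5), heading up
step 1 (back(2)): at (7,3), heading up
step 2 (strafe(left, 1)): at (6,3), heading up
uniquely the one of 36 2-step routes that fits.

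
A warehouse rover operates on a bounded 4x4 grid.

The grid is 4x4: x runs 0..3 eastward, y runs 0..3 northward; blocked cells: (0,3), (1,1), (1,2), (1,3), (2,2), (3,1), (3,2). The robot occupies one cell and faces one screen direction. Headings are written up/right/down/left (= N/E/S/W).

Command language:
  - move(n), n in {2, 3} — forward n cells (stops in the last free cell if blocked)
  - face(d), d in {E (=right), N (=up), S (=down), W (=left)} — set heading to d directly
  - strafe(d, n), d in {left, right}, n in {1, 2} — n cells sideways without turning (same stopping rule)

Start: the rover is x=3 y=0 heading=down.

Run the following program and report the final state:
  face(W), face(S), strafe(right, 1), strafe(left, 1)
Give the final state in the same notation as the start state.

initial: x=3 y=0 heading=down
t=1 face(W) ⇒ x=3 y=0 heading=left
t=2 face(S) ⇒ x=3 y=0 heading=down
t=3 strafe(right, 1) ⇒ x=2 y=0 heading=down
t=4 strafe(left, 1) ⇒ x=3 y=0 heading=down

x=3 y=0 heading=down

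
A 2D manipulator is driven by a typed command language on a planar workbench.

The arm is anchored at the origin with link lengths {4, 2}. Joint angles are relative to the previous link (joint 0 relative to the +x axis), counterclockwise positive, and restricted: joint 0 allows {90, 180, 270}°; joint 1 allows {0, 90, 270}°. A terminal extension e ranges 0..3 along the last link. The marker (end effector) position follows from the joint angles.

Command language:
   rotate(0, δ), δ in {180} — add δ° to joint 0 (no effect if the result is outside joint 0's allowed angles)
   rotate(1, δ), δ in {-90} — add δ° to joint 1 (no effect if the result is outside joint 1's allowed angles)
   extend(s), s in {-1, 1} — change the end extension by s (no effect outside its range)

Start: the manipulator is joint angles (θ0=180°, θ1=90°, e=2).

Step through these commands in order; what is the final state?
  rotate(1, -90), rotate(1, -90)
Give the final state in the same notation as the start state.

joint angles (θ0=180°, θ1=270°, e=2)

from: joint angles (θ0=180°, θ1=90°, e=2)
t=1 rotate(1, -90) ⇒ joint angles (θ0=180°, θ1=0°, e=2)
t=2 rotate(1, -90) ⇒ joint angles (θ0=180°, θ1=270°, e=2)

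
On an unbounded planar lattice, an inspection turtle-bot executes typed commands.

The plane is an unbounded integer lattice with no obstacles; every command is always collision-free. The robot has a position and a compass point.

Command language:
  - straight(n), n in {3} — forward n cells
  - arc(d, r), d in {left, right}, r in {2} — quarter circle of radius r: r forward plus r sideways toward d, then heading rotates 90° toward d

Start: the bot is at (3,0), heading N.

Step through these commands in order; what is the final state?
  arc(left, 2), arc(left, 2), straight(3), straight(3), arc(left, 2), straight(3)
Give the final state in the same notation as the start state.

at (4,-8), heading E

begin: at (3,0), heading N
[1] after arc(left, 2): at (1,2), heading W
[2] after arc(left, 2): at (-1,0), heading S
[3] after straight(3): at (-1,-3), heading S
[4] after straight(3): at (-1,-6), heading S
[5] after arc(left, 2): at (1,-8), heading E
[6] after straight(3): at (4,-8), heading E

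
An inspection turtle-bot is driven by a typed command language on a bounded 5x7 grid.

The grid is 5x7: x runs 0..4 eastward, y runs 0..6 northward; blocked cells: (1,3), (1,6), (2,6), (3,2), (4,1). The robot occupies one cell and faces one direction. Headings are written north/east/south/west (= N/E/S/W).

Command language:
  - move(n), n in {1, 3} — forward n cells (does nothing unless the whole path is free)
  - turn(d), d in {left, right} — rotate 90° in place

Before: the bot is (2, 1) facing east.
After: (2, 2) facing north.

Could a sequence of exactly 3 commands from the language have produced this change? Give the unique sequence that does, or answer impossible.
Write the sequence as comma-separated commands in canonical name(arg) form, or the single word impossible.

key: position moved to (2,2) AND the heading swung to N — translation plus rotation needed
start: (2, 1) facing east
[1] after move(3): (2, 1) facing east
[2] after turn(left): (2, 1) facing north
[3] after move(1): (2, 2) facing north
no other 3-command option fits: unique.

move(3), turn(left), move(1)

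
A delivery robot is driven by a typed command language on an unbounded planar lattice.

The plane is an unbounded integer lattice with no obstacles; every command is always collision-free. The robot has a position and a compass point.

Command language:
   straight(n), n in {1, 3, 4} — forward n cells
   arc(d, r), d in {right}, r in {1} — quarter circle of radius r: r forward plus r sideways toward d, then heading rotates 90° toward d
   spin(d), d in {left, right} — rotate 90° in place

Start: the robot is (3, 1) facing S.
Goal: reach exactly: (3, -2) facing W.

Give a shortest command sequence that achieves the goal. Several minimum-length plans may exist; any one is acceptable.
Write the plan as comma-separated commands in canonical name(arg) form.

straight(3), spin(right)

initial: (3, 1) facing S
[1] after straight(3): (3, -2) facing S
[2] after spin(right): (3, -2) facing W
no 1-step plan works, so 2 is optimal.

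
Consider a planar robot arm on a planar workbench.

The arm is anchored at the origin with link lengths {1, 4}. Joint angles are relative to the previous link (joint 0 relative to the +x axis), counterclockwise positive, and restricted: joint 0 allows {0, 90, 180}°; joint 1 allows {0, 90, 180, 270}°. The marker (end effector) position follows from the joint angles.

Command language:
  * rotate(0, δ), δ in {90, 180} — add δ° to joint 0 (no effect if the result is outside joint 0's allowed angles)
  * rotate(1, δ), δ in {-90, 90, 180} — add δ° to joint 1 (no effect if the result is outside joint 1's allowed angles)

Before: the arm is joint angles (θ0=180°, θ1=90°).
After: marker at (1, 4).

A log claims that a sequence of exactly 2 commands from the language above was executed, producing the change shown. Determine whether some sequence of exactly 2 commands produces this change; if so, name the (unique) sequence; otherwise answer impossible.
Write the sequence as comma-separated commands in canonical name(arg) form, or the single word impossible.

key: running rotate(0, 180) before rotate(0, 90) would end elsewhere — order is forced
initial: joint angles (θ0=180°, θ1=90°)
step 1 (rotate(0, 90)): joint angles (θ0=180°, θ1=90°)
step 2 (rotate(0, 180)): joint angles (θ0=0°, θ1=90°)
no rival 2-sequence matches.

rotate(0, 90), rotate(0, 180)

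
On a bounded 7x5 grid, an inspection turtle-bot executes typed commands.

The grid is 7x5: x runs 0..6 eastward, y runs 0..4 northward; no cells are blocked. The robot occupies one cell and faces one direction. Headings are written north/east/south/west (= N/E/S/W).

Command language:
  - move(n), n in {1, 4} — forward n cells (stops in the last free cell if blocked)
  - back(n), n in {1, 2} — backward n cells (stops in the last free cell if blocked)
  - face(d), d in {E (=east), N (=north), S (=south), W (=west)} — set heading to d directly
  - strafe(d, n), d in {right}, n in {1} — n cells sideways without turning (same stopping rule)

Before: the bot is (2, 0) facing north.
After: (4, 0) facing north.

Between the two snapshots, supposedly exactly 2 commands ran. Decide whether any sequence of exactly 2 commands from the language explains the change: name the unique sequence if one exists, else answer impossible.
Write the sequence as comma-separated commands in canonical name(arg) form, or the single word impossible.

key: heading stays N — no command in the sequence turns
from: (2, 0) facing north
1. strafe(right, 1) → (3, 0) facing north
2. strafe(right, 1) → (4, 0) facing north
no other 2-command option fits: unique.

strafe(right, 1), strafe(right, 1)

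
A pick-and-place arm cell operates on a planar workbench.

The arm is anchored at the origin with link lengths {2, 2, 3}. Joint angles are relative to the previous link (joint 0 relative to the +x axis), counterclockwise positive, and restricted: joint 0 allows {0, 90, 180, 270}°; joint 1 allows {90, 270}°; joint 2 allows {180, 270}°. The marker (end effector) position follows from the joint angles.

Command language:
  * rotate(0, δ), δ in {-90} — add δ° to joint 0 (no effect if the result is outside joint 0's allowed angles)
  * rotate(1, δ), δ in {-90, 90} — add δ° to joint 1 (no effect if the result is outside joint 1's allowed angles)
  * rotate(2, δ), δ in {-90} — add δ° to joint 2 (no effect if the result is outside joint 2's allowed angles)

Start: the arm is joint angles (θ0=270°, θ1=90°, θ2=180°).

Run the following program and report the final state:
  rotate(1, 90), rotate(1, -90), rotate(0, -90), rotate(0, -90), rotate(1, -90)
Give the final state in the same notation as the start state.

joint angles (θ0=90°, θ1=90°, θ2=180°)

start: joint angles (θ0=270°, θ1=90°, θ2=180°)
[1] after rotate(1, 90): joint angles (θ0=270°, θ1=90°, θ2=180°)
[2] after rotate(1, -90): joint angles (θ0=270°, θ1=90°, θ2=180°)
[3] after rotate(0, -90): joint angles (θ0=180°, θ1=90°, θ2=180°)
[4] after rotate(0, -90): joint angles (θ0=90°, θ1=90°, θ2=180°)
[5] after rotate(1, -90): joint angles (θ0=90°, θ1=90°, θ2=180°)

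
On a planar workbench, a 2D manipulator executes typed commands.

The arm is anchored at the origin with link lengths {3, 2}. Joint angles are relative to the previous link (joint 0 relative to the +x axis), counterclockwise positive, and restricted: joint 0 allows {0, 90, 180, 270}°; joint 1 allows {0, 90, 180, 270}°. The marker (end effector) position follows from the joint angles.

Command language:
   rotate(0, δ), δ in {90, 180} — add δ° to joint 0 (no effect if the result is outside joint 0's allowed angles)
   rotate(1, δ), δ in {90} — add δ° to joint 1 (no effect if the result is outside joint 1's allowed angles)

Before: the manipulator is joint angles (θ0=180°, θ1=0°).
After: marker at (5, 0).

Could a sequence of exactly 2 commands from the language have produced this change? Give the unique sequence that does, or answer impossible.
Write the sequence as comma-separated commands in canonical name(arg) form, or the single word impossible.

rotate(0, 90), rotate(0, 90)

from: joint angles (θ0=180°, θ1=0°)
t=1 rotate(0, 90) ⇒ joint angles (θ0=270°, θ1=0°)
t=2 rotate(0, 90) ⇒ joint angles (θ0=0°, θ1=0°)
all 9 alternatives checked — unique.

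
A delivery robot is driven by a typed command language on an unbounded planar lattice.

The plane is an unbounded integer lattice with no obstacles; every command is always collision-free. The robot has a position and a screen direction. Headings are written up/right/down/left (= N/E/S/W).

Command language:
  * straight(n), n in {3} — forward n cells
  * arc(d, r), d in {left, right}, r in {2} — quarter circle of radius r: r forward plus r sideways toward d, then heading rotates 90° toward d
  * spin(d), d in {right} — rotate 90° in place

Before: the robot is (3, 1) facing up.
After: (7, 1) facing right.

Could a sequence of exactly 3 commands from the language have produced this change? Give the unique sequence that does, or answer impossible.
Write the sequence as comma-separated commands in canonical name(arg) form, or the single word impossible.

arc(right, 2), spin(right), arc(left, 2)

key: running arc(left, 2) before arc(right, 2) would end elsewhere — order is forced
initial: (3, 1) facing up
t=1 arc(right, 2) ⇒ (5, 3) facing right
t=2 spin(right) ⇒ (5, 3) facing down
t=3 arc(left, 2) ⇒ (7, 1) facing right
no other 3-command option fits: unique.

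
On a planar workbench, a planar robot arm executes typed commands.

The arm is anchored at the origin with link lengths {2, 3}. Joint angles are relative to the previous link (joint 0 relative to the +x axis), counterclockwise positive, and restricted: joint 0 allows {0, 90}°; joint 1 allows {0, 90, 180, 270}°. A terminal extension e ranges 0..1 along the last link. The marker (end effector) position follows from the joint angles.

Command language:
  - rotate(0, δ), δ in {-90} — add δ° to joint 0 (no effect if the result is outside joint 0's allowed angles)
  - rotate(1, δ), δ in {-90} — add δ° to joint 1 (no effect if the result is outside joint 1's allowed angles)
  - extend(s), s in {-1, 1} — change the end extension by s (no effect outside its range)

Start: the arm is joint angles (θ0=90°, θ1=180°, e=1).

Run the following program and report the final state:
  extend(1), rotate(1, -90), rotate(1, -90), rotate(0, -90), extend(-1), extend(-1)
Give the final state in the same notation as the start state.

initial: joint angles (θ0=90°, θ1=180°, e=1)
[1] after extend(1): joint angles (θ0=90°, θ1=180°, e=1)
[2] after rotate(1, -90): joint angles (θ0=90°, θ1=90°, e=1)
[3] after rotate(1, -90): joint angles (θ0=90°, θ1=0°, e=1)
[4] after rotate(0, -90): joint angles (θ0=0°, θ1=0°, e=1)
[5] after extend(-1): joint angles (θ0=0°, θ1=0°, e=0)
[6] after extend(-1): joint angles (θ0=0°, θ1=0°, e=0)

joint angles (θ0=0°, θ1=0°, e=0)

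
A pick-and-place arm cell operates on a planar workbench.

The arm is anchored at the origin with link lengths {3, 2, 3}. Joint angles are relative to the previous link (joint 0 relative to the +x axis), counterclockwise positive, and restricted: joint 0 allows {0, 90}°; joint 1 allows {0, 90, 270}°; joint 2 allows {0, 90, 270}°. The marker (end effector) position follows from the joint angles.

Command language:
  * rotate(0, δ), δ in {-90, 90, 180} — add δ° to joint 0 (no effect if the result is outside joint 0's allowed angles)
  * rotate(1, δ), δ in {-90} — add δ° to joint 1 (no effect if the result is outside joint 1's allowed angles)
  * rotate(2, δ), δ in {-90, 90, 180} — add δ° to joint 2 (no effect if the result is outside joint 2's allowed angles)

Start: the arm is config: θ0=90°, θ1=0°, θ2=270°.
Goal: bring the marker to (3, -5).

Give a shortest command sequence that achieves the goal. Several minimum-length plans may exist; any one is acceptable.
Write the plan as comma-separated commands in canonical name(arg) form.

rotate(0, -90), rotate(2, 90), rotate(1, -90)

start: config: θ0=90°, θ1=0°, θ2=270°
[1] after rotate(0, -90): config: θ0=0°, θ1=0°, θ2=270°
[2] after rotate(2, 90): config: θ0=0°, θ1=0°, θ2=0°
[3] after rotate(1, -90): config: θ0=0°, θ1=270°, θ2=0°
no 2-step plan works, so 3 is optimal.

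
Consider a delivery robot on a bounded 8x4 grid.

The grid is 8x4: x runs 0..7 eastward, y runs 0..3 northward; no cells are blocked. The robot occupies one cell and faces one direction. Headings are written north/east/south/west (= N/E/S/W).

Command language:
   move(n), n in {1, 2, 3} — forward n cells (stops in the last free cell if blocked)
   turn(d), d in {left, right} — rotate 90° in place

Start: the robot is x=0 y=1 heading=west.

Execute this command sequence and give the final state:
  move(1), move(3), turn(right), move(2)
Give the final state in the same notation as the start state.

t0: x=0 y=1 heading=west
1. move(1) → x=0 y=1 heading=west
2. move(3) → x=0 y=1 heading=west
3. turn(right) → x=0 y=1 heading=north
4. move(2) → x=0 y=3 heading=north

x=0 y=3 heading=north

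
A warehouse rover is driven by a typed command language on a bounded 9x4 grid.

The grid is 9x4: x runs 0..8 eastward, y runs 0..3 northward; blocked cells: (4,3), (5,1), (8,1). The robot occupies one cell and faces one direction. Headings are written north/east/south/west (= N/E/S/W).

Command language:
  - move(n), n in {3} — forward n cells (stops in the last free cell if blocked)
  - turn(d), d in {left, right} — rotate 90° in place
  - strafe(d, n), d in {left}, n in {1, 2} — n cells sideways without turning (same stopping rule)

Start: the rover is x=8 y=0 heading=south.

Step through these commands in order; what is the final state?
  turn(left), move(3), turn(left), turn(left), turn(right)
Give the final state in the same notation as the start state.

initial: x=8 y=0 heading=south
1. turn(left) → x=8 y=0 heading=east
2. move(3) → x=8 y=0 heading=east
3. turn(left) → x=8 y=0 heading=north
4. turn(left) → x=8 y=0 heading=west
5. turn(right) → x=8 y=0 heading=north

x=8 y=0 heading=north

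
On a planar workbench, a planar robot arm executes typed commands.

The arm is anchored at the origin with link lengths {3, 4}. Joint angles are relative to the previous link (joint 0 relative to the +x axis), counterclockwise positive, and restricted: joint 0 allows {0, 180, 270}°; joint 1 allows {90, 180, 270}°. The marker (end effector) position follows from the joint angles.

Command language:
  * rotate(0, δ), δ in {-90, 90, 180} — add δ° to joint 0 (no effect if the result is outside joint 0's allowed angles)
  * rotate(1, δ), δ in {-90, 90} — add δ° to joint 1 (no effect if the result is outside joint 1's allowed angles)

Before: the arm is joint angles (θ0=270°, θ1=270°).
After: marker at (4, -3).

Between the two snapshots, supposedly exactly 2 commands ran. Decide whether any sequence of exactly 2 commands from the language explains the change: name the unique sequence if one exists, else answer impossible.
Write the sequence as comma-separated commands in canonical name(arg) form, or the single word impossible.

from: joint angles (θ0=270°, θ1=270°)
step 1 (rotate(1, -90)): joint angles (θ0=270°, θ1=180°)
step 2 (rotate(1, -90)): joint angles (θ0=270°, θ1=90°)
uniquely the one of 25 2-step routes that fits.

rotate(1, -90), rotate(1, -90)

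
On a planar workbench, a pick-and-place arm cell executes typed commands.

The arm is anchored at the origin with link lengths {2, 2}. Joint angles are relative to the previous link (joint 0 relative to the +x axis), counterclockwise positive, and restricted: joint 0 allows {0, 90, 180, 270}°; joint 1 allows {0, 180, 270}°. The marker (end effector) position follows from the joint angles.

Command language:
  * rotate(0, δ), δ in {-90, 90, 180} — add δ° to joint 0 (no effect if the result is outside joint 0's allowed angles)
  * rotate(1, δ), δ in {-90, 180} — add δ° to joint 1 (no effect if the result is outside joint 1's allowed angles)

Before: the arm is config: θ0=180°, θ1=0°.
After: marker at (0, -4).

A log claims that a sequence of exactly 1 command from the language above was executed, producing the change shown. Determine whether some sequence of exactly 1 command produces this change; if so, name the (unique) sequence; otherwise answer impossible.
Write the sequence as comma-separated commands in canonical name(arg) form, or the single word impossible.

from: config: θ0=180°, θ1=0°
[1] after rotate(0, 90): config: θ0=270°, θ1=0°
uniquely the one of 5 1-step routes that fits.

rotate(0, 90)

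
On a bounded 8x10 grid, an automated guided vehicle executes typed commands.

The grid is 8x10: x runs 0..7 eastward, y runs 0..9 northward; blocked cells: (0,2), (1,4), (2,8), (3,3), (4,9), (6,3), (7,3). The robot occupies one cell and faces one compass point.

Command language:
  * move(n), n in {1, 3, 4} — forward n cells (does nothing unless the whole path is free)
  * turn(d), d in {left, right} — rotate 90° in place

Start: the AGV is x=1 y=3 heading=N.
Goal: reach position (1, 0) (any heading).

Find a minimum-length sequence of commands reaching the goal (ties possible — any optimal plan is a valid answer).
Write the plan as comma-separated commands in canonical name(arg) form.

turn(right), turn(right), move(3)

initial: x=1 y=3 heading=N
1. turn(right) → x=1 y=3 heading=E
2. turn(right) → x=1 y=3 heading=S
3. move(3) → x=1 y=0 heading=S
shorter routes all fall short; 3 is best.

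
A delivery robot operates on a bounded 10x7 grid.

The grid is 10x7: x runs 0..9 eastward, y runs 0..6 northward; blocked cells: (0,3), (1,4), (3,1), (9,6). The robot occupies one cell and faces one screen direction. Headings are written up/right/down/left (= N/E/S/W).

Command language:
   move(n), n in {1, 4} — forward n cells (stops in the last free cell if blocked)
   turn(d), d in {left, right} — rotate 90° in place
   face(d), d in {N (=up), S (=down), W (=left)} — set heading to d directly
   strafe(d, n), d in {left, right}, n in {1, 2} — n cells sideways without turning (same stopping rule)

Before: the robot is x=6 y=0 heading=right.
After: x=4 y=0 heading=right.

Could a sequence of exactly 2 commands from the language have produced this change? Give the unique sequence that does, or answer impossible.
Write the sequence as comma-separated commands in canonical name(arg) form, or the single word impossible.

every 2-command combo misses the target.

impossible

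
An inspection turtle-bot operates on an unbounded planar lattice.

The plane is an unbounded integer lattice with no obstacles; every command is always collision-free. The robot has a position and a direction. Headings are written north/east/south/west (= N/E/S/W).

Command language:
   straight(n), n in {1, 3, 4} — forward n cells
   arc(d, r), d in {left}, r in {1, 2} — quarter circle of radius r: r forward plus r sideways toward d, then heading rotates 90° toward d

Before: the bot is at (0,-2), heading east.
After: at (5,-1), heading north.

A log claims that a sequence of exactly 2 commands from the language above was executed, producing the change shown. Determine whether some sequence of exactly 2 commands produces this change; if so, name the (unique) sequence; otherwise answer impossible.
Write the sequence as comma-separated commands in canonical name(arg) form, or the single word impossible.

straight(4), arc(left, 1)

key: cell and facing (now N) both changed — the 2 commands mix motion and turning
initial: at (0,-2), heading east
step 1 (straight(4)): at (4,-2), heading east
step 2 (arc(left, 1)): at (5,-1), heading north
no rival 2-sequence matches.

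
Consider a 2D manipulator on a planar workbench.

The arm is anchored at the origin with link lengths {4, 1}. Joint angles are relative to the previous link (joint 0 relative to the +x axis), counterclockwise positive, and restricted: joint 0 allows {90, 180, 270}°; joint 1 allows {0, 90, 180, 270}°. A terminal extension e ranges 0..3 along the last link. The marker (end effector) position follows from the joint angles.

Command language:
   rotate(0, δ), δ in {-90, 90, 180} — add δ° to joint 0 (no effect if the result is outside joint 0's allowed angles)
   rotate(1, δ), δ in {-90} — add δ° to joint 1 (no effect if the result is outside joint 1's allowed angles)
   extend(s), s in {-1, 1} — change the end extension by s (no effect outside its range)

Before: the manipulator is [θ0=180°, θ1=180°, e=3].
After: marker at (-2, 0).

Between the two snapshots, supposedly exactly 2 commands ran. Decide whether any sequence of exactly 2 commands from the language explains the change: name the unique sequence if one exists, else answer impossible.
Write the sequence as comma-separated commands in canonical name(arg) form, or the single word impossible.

start: [θ0=180°, θ1=180°, e=3]
[1] after extend(-1): [θ0=180°, θ1=180°, e=2]
[2] after extend(-1): [θ0=180°, θ1=180°, e=1]
no rival 2-sequence matches.

extend(-1), extend(-1)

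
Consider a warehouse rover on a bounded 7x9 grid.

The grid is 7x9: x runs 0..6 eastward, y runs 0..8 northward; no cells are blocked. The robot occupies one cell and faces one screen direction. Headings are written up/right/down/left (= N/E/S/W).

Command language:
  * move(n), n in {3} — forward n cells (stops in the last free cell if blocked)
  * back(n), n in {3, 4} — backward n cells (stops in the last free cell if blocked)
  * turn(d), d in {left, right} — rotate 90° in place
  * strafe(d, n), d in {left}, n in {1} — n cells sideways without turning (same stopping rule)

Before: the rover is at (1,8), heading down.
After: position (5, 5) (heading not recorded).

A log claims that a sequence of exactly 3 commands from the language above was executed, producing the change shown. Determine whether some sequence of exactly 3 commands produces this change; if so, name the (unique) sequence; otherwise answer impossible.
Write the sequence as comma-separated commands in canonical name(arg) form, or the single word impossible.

key: order matters: swapping move(3) and back(4) lands elsewhere
begin: at (1,8), heading down
t=1 move(3) ⇒ at (1,5), heading down
t=2 turn(right) ⇒ at (1,5), heading left
t=3 back(4) ⇒ at (5,5), heading left
uniquely the one of 216 3-step routes that fits.

move(3), turn(right), back(4)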